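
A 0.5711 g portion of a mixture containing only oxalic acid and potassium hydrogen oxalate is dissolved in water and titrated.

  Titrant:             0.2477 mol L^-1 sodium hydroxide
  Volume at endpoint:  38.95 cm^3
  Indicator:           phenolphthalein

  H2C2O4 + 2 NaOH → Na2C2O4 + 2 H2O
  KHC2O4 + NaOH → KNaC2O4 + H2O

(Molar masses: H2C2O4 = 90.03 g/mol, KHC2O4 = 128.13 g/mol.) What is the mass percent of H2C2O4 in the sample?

n(NaOH) = 0.03895 × 0.2477 = 9.648 × 10^-3 mol
Let x = n(H2C2O4), y = n(KHC2O4).
Titrant: 2x + 1y = 9.648 × 10^-3;  mass: 90.03x + 128.13y = 0.5711
Solving, x = 4.001 × 10^-3 mol, y = 1.646 × 10^-3 mol
mass of H2C2O4 = 4.001 × 10^-3 × 90.03 = 0.3602 g
% H2C2O4 = 0.3602 / 0.5711 × 100 = 63.07 %

63.07 %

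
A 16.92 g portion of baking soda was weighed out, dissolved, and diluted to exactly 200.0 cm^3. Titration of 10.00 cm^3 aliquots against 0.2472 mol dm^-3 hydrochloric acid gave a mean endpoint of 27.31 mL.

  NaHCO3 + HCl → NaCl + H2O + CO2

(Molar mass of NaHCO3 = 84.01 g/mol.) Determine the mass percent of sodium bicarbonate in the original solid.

67.04 %

n(HCl) per titration = 0.02731 × 0.2472 = 6.751 × 10^-3 mol
n(NaHCO3) in each aliquot = 6.751 × 10^-3 mol (1:1 ratio)
n(NaHCO3) in the whole flask = 6.751 × 10^-3 × 200.0/10.00 = 0.1350 mol
mass of NaHCO3 = 0.1350 × 84.01 = 11.34 g
% NaHCO3 = 11.34 / 16.92 × 100 = 67.04 %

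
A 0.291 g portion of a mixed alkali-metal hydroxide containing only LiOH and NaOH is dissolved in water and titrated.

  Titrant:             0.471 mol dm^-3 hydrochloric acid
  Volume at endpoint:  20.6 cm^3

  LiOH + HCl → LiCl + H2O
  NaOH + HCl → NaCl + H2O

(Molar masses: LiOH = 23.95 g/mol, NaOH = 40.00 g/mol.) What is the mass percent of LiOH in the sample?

n(HCl) = 0.0206 × 0.471 = 9.70 × 10^-3 mol
Let x = n(LiOH), y = n(NaOH).
Titrant: 1x + 1y = 9.70 × 10^-3;  mass: 23.95x + 40.00y = 0.291
Solving, x = 6.05 × 10^-3 mol, y = 3.65 × 10^-3 mol
mass of LiOH = 6.05 × 10^-3 × 23.95 = 0.145 g
% LiOH = 0.145 / 0.291 × 100 = 49.8 %

49.8 %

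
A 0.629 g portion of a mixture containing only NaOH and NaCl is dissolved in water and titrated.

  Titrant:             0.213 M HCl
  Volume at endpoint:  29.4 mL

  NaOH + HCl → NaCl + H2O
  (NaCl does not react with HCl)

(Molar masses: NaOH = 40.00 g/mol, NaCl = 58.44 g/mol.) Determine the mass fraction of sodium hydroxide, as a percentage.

39.8 %

n(HCl) = 0.0294 × 0.213 = 6.26 × 10^-3 mol
Let x = n(NaOH), y = n(NaCl).
Titrant: 1x = 6.26 × 10^-3;  mass: 40.00x + 58.44y = 0.629
Solving, x = 6.26 × 10^-3 mol, y = 6.48 × 10^-3 mol
mass of NaOH = 6.26 × 10^-3 × 40.00 = 0.250 g
% NaOH = 0.250 / 0.629 × 100 = 39.8 %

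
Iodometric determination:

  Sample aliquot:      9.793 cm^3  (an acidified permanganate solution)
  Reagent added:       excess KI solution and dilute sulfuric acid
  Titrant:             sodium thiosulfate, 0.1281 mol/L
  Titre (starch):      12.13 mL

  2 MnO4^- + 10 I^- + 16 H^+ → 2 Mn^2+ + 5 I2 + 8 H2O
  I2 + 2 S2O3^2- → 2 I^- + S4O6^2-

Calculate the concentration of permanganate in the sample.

n(S2O3^2-) = 0.01213 × 0.1281 = 1.554 × 10^-3 mol
n(I2) = n(S2O3^2-)/2 = 7.769 × 10^-4 mol
From the 2:5 ratio, n(MnO4^-) in the aliquot = 2/5 × 7.769 × 10^-4 = 3.108 × 10^-4 mol
[MnO4^-] = 3.108 × 10^-4 / 0.009793 = 0.03173 mol/L

0.03173 mol/L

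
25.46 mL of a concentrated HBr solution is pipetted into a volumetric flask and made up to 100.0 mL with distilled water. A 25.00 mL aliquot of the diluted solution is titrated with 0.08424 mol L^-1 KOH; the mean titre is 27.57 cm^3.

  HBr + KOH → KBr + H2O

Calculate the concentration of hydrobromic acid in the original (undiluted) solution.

0.3649 mol/L

n(KOH) = 0.02757 × 0.08424 = 2.322 × 10^-3 mol
n(HBr) in the aliquot = 2.322 × 10^-3 mol (1:1 ratio)
[HBr]_dilute = 2.322 × 10^-3 / 0.02500 = 0.09290 mol/L
Dilution factor = 100.0 / 25.46 = 3.928
[HBr]_stock = 0.09290 × 3.928 = 0.3649 mol/L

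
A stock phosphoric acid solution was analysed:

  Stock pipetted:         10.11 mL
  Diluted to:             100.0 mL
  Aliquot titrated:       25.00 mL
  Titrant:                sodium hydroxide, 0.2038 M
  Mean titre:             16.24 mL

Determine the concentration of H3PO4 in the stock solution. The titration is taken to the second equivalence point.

0.6547 M

H3PO4 + 2 NaOH → Na2HPO4 + 2 H2O
n(NaOH) = 0.01624 × 0.2038 = 3.310 × 10^-3 mol
From the 1:2 ratio, n(H3PO4) in the aliquot = 1/2 × 3.310 × 10^-3 = 1.655 × 10^-3 mol
[H3PO4]_dilute = 1.655 × 10^-3 / 0.02500 = 0.06619 mol/L
Dilution factor = 100.0 / 10.11 = 9.891
[H3PO4]_stock = 0.06619 × 9.891 = 0.6547 mol/L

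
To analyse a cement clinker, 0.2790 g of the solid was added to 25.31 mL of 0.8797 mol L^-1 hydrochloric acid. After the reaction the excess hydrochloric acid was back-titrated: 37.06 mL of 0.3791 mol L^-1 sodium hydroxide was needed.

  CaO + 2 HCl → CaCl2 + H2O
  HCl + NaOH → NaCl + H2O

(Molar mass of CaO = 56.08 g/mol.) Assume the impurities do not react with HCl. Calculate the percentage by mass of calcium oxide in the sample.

n(HCl) added = 0.02531 × 0.8797 = 0.02227 mol
n(NaOH) used in back-titration = 0.03706 × 0.3791 = 0.01405 mol
n(HCl) left over = 0.01405 mol (1:1 ratio)
n(HCl) consumed by analyte = 0.02227 − 0.01405 = 8.216 × 10^-3 mol
From the 1:2 ratio, n(CaO) = 1/2 × 8.216 × 10^-3 = 4.108 × 10^-3 mol
mass of CaO = 4.108 × 10^-3 × 56.08 = 0.2304 g
% CaO = 0.2304 / 0.2790 × 100 = 82.57 %

82.57 %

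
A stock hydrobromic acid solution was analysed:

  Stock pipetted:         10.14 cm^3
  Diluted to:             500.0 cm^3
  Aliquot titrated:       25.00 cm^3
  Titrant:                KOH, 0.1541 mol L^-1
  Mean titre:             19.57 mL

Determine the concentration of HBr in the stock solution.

5.948 mol/L

HBr + KOH → KBr + H2O
n(KOH) = 0.01957 × 0.1541 = 3.016 × 10^-3 mol
n(HBr) in the aliquot = 3.016 × 10^-3 mol (1:1 ratio)
[HBr]_dilute = 3.016 × 10^-3 / 0.02500 = 0.1206 mol/L
Dilution factor = 500.0 / 10.14 = 49.31
[HBr]_stock = 0.1206 × 49.31 = 5.948 mol/L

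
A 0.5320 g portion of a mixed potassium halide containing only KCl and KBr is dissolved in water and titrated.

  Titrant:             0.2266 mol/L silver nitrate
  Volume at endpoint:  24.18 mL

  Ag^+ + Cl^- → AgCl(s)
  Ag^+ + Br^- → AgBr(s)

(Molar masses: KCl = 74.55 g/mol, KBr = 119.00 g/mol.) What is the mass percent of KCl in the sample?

n(AgNO3) = 0.02418 × 0.2266 = 5.479 × 10^-3 mol
Let x = n(KCl), y = n(KBr).
Titrant: 1x + 1y = 5.479 × 10^-3;  mass: 74.55x + 119.00y = 0.5320
Solving, x = 2.700 × 10^-3 mol, y = 2.779 × 10^-3 mol
mass of KCl = 2.700 × 10^-3 × 74.55 = 0.2013 g
% KCl = 0.2013 / 0.5320 × 100 = 37.84 %

37.84 %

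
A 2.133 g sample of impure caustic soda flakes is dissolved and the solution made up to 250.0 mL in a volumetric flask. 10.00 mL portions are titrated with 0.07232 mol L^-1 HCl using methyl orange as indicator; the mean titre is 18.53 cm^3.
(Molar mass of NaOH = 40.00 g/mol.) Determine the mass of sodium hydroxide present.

NaOH + HCl → NaCl + H2O
n(HCl) per titration = 0.01853 × 0.07232 = 1.340 × 10^-3 mol
n(NaOH) in each aliquot = 1.340 × 10^-3 mol (1:1 ratio)
n(NaOH) in the whole flask = 1.340 × 10^-3 × 250.0/10.00 = 0.03350 mol
mass of NaOH = 0.03350 × 40.00 = 1.340 g

1.340 g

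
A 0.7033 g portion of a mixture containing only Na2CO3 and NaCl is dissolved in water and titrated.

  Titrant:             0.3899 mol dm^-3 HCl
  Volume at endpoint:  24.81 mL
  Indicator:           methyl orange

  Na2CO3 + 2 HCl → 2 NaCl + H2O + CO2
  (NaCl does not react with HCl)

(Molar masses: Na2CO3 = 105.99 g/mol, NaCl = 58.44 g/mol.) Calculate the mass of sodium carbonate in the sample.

n(HCl) = 0.02481 × 0.3899 = 9.673 × 10^-3 mol
Let x = n(Na2CO3), y = n(NaCl).
Titrant: 2x = 9.673 × 10^-3;  mass: 105.99x + 58.44y = 0.7033
Solving, x = 4.837 × 10^-3 mol, y = 3.262 × 10^-3 mol
mass of Na2CO3 = 4.837 × 10^-3 × 105.99 = 0.5126 g

0.5126 g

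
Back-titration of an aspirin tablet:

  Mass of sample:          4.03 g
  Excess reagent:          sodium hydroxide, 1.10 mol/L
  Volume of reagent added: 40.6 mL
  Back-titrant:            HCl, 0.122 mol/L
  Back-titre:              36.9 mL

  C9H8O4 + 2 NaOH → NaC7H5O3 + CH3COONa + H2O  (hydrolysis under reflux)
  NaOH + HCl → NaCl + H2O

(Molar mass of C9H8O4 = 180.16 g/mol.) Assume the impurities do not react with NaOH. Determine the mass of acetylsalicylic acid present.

3.62 g

n(NaOH) added = 0.0406 × 1.10 = 0.0447 mol
n(HCl) used in back-titration = 0.0369 × 0.122 = 4.50 × 10^-3 mol
n(NaOH) left over = 4.50 × 10^-3 mol (1:1 ratio)
n(NaOH) consumed by analyte = 0.0447 − 4.50 × 10^-3 = 0.0402 mol
From the 1:2 ratio, n(C9H8O4) = 1/2 × 0.0402 = 0.0201 mol
mass of C9H8O4 = 0.0201 × 180.16 = 3.62 g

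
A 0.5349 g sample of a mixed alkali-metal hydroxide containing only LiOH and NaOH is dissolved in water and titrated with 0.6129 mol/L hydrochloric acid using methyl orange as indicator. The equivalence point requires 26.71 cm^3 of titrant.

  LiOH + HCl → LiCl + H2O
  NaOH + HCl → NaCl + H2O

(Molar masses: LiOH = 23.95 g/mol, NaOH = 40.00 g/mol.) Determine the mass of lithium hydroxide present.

n(HCl) = 0.02671 × 0.6129 = 0.01637 mol
Let x = n(LiOH), y = n(NaOH).
Titrant: 1x + 1y = 0.01637;  mass: 23.95x + 40.00y = 0.5349
Solving, x = 7.472 × 10^-3 mol, y = 8.899 × 10^-3 mol
mass of LiOH = 7.472 × 10^-3 × 23.95 = 0.1789 g

0.1789 g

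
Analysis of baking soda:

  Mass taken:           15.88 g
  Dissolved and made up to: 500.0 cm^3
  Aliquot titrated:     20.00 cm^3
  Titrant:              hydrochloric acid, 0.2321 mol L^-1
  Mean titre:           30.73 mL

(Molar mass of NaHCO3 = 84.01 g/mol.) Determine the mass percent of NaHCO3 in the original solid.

NaHCO3 + HCl → NaCl + H2O + CO2
n(HCl) per titration = 0.03073 × 0.2321 = 7.132 × 10^-3 mol
n(NaHCO3) in each aliquot = 7.132 × 10^-3 mol (1:1 ratio)
n(NaHCO3) in the whole flask = 7.132 × 10^-3 × 500.0/20.00 = 0.1783 mol
mass of NaHCO3 = 0.1783 × 84.01 = 14.98 g
% NaHCO3 = 14.98 / 15.88 × 100 = 94.33 %

94.33 %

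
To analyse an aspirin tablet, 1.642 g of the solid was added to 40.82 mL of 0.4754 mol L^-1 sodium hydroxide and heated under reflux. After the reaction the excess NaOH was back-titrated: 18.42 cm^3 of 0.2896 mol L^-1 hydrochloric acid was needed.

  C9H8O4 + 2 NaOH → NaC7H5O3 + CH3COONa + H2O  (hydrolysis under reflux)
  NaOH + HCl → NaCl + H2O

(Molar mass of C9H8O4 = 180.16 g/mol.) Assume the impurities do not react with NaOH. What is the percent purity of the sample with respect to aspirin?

77.20 %

n(NaOH) added = 0.04082 × 0.4754 = 0.01941 mol
n(HCl) used in back-titration = 0.01842 × 0.2896 = 5.334 × 10^-3 mol
n(NaOH) left over = 5.334 × 10^-3 mol (1:1 ratio)
n(NaOH) consumed by analyte = 0.01941 − 5.334 × 10^-3 = 0.01407 mol
From the 1:2 ratio, n(C9H8O4) = 1/2 × 0.01407 = 7.036 × 10^-3 mol
mass of C9H8O4 = 7.036 × 10^-3 × 180.16 = 1.268 g
% C9H8O4 = 1.268 / 1.642 × 100 = 77.20 %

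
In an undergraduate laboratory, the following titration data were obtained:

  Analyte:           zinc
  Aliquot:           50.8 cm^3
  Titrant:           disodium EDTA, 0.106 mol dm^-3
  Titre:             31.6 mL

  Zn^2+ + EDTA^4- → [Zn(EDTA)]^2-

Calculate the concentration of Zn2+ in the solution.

n(EDTA) = 0.0316 L × 0.106 mol/L = 3.35 × 10^-3 mol
n(Zn2+) = 3.35 × 10^-3 mol (1:1 mole ratio)
[Zn2+] = 3.35 × 10^-3 mol / 0.0508 L = 0.0659 mol/L

0.0659 mol/L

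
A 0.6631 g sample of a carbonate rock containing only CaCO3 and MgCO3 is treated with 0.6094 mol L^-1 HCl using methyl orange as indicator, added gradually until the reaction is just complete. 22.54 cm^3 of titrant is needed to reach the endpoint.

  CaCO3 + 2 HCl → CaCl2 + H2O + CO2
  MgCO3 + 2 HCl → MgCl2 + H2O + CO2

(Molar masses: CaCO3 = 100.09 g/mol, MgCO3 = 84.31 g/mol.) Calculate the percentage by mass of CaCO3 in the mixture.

n(HCl) = 0.02254 × 0.6094 = 0.01374 mol
Let x = n(CaCO3), y = n(MgCO3).
Titrant: 2x + 2y = 0.01374;  mass: 100.09x + 84.31y = 0.6631
Solving, x = 5.327 × 10^-3 mol, y = 1.541 × 10^-3 mol
mass of CaCO3 = 5.327 × 10^-3 × 100.09 = 0.5332 g
% CaCO3 = 0.5332 / 0.6631 × 100 = 80.41 %

80.41 %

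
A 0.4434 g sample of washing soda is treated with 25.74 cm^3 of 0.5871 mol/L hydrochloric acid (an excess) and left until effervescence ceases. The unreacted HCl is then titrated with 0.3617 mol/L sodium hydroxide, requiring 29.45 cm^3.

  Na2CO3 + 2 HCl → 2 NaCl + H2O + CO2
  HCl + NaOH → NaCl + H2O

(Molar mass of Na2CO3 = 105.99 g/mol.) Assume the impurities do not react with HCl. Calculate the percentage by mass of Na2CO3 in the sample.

n(HCl) added = 0.02574 × 0.5871 = 0.01511 mol
n(NaOH) used in back-titration = 0.02945 × 0.3617 = 0.01065 mol
n(HCl) left over = 0.01065 mol (1:1 ratio)
n(HCl) consumed by analyte = 0.01511 − 0.01065 = 4.460 × 10^-3 mol
From the 1:2 ratio, n(Na2CO3) = 1/2 × 4.460 × 10^-3 = 2.230 × 10^-3 mol
mass of Na2CO3 = 2.230 × 10^-3 × 105.99 = 0.2364 g
% Na2CO3 = 0.2364 / 0.4434 × 100 = 53.30 %

53.30 %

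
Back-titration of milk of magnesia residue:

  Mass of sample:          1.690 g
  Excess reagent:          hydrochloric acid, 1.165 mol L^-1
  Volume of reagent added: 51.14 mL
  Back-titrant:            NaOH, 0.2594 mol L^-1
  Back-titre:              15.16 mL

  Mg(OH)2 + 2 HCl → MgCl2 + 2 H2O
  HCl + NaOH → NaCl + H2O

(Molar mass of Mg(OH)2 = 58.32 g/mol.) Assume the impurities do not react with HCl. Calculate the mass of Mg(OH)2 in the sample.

1.623 g

n(HCl) added = 0.05114 × 1.165 = 0.05958 mol
n(NaOH) used in back-titration = 0.01516 × 0.2594 = 3.933 × 10^-3 mol
n(HCl) left over = 3.933 × 10^-3 mol (1:1 ratio)
n(HCl) consumed by analyte = 0.05958 − 3.933 × 10^-3 = 0.05565 mol
From the 1:2 ratio, n(Mg(OH)2) = 1/2 × 0.05565 = 0.02782 mol
mass of Mg(OH)2 = 0.02782 × 58.32 = 1.623 g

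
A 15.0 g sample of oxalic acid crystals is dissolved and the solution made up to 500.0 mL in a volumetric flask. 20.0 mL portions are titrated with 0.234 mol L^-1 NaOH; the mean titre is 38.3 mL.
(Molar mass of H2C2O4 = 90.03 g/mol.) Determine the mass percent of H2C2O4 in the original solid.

H2C2O4 + 2 NaOH → Na2C2O4 + 2 H2O
n(NaOH) per titration = 0.0383 × 0.234 = 8.96 × 10^-3 mol
From the 1:2 ratio, n(H2C2O4) in each aliquot = 1/2 × 8.96 × 10^-3 = 4.48 × 10^-3 mol
n(H2C2O4) in the whole flask = 4.48 × 10^-3 × 500.0/20.0 = 0.112 mol
mass of H2C2O4 = 0.112 × 90.03 = 10.1 g
% H2C2O4 = 10.1 / 15.0 × 100 = 67.2 %

67.2 %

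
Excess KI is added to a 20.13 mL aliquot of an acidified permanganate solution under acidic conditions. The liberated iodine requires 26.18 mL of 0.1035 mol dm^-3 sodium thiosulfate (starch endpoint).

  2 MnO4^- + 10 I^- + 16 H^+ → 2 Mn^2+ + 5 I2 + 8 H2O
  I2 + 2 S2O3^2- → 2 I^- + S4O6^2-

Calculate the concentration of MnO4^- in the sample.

0.02692 mol/L

n(S2O3^2-) = 0.02618 × 0.1035 = 2.710 × 10^-3 mol
n(I2) = n(S2O3^2-)/2 = 1.355 × 10^-3 mol
From the 2:5 ratio, n(MnO4^-) in the aliquot = 2/5 × 1.355 × 10^-3 = 5.419 × 10^-4 mol
[MnO4^-] = 5.419 × 10^-4 / 0.02013 = 0.02692 mol/L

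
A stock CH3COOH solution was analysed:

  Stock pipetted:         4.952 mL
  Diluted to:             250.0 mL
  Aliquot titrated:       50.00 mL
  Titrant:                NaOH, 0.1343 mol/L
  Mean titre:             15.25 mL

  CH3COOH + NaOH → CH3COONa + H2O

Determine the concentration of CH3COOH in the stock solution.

n(NaOH) = 0.01525 × 0.1343 = 2.048 × 10^-3 mol
n(CH3COOH) in the aliquot = 2.048 × 10^-3 mol (1:1 ratio)
[CH3COOH]_dilute = 2.048 × 10^-3 / 0.05000 = 0.04096 mol/L
Dilution factor = 250.0 / 4.952 = 50.48
[CH3COOH]_stock = 0.04096 × 50.48 = 2.068 mol/L

2.068 mol/L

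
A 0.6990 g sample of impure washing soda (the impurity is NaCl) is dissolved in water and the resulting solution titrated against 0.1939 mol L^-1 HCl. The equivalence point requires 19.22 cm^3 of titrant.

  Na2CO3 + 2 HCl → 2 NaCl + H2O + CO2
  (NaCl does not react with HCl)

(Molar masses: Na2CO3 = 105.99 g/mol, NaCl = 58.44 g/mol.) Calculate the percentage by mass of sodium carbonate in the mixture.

n(HCl) = 0.01922 × 0.1939 = 3.727 × 10^-3 mol
Let x = n(Na2CO3), y = n(NaCl).
Titrant: 2x = 3.727 × 10^-3;  mass: 105.99x + 58.44y = 0.6990
Solving, x = 1.863 × 10^-3 mol, y = 8.581 × 10^-3 mol
mass of Na2CO3 = 1.863 × 10^-3 × 105.99 = 0.1975 g
% Na2CO3 = 0.1975 / 0.6990 × 100 = 28.25 %

28.25 %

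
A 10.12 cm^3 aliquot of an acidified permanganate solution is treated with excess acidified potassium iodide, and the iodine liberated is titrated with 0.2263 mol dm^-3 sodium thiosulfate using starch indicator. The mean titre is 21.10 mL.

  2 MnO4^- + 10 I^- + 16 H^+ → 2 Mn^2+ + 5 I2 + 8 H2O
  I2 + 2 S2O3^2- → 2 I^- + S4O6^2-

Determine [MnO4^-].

0.09437 mol/L

n(S2O3^2-) = 0.02110 × 0.2263 = 4.775 × 10^-3 mol
n(I2) = n(S2O3^2-)/2 = 2.387 × 10^-3 mol
From the 2:5 ratio, n(MnO4^-) in the aliquot = 2/5 × 2.387 × 10^-3 = 9.550 × 10^-4 mol
[MnO4^-] = 9.550 × 10^-4 / 0.01012 = 0.09437 mol/L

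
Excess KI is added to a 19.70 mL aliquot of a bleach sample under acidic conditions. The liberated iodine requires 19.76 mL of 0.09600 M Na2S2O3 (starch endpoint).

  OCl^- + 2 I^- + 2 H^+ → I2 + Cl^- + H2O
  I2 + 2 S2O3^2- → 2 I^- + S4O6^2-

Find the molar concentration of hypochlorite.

0.04815 M

n(S2O3^2-) = 0.01976 × 0.09600 = 1.897 × 10^-3 mol
n(I2) = n(S2O3^2-)/2 = 9.485 × 10^-4 mol
n(OCl^-) in the aliquot = 9.485 × 10^-4 mol (1:1 ratio)
[OCl^-] = 9.485 × 10^-4 / 0.01970 = 0.04815 mol/L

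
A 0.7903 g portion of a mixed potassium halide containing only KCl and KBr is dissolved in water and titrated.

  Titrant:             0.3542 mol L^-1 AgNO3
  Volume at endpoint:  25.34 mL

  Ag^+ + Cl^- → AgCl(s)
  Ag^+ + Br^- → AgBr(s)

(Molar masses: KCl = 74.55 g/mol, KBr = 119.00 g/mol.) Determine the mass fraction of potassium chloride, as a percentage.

n(AgNO3) = 0.02534 × 0.3542 = 8.975 × 10^-3 mol
Let x = n(KCl), y = n(KBr).
Titrant: 1x + 1y = 8.975 × 10^-3;  mass: 74.55x + 119.00y = 0.7903
Solving, x = 6.249 × 10^-3 mol, y = 2.726 × 10^-3 mol
mass of KCl = 6.249 × 10^-3 × 74.55 = 0.4659 g
% KCl = 0.4659 / 0.7903 × 100 = 58.95 %

58.95 %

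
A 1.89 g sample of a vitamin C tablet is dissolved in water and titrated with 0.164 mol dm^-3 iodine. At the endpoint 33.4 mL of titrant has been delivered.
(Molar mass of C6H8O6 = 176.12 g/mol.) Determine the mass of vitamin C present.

0.965 g

C6H8O6 + I2 → C6H6O6 + 2 HI
n(I2) = 0.0334 L × 0.164 mol/L = 5.48 × 10^-3 mol
n(C6H8O6) = 5.48 × 10^-3 mol (1:1 ratio)
mass of C6H8O6 = 5.48 × 10^-3 × 176.12 g/mol = 0.965 g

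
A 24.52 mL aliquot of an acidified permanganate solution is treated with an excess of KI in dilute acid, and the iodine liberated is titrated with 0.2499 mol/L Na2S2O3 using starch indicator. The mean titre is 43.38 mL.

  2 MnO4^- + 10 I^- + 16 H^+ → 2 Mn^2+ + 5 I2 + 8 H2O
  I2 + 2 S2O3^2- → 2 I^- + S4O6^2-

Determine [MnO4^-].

n(S2O3^2-) = 0.04338 × 0.2499 = 0.01084 mol
n(I2) = n(S2O3^2-)/2 = 5.420 × 10^-3 mol
From the 2:5 ratio, n(MnO4^-) in the aliquot = 2/5 × 5.420 × 10^-3 = 2.168 × 10^-3 mol
[MnO4^-] = 2.168 × 10^-3 / 0.02452 = 0.08842 mol/L

0.08842 mol/L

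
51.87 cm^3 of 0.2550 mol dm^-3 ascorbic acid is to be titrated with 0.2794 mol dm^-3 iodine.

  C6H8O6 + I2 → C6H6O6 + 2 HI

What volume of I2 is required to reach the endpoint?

47.34 mL

n(C6H8O6) = 0.05187 L × 0.2550 mol/L = 0.01323 mol
n(I2) = 0.01323 mol (1:1 stoichiometry)
V(I2) = 0.01323 mol / 0.2794 mol/L = 0.04734 L = 47.34 mL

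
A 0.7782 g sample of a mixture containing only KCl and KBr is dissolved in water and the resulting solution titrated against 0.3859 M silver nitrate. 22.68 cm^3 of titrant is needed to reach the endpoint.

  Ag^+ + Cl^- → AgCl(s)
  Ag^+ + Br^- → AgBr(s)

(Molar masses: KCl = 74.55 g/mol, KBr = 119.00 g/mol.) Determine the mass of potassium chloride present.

0.4416 g

n(AgNO3) = 0.02268 × 0.3859 = 8.752 × 10^-3 mol
Let x = n(KCl), y = n(KBr).
Titrant: 1x + 1y = 8.752 × 10^-3;  mass: 74.55x + 119.00y = 0.7782
Solving, x = 5.924 × 10^-3 mol, y = 2.828 × 10^-3 mol
mass of KCl = 5.924 × 10^-3 × 74.55 = 0.4416 g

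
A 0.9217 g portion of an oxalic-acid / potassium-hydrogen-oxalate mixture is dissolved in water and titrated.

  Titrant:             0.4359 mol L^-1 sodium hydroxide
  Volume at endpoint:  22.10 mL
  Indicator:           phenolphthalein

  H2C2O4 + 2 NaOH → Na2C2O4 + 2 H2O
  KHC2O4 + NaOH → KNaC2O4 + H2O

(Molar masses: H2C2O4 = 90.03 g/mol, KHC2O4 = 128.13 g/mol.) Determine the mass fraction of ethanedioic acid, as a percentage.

n(NaOH) = 0.02210 × 0.4359 = 9.633 × 10^-3 mol
Let x = n(H2C2O4), y = n(KHC2O4).
Titrant: 2x + 1y = 9.633 × 10^-3;  mass: 90.03x + 128.13y = 0.9217
Solving, x = 1.881 × 10^-3 mol, y = 5.872 × 10^-3 mol
mass of H2C2O4 = 1.881 × 10^-3 × 90.03 = 0.1693 g
% H2C2O4 = 0.1693 / 0.9217 × 100 = 18.37 %

18.37 %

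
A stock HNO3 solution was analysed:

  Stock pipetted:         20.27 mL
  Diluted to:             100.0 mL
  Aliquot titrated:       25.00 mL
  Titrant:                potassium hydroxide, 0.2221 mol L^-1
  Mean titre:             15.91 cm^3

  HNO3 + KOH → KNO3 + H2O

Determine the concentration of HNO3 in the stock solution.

0.6973 mol/L

n(KOH) = 0.01591 × 0.2221 = 3.534 × 10^-3 mol
n(HNO3) in the aliquot = 3.534 × 10^-3 mol (1:1 ratio)
[HNO3]_dilute = 3.534 × 10^-3 / 0.02500 = 0.1413 mol/L
Dilution factor = 100.0 / 20.27 = 4.933
[HNO3]_stock = 0.1413 × 4.933 = 0.6973 mol/L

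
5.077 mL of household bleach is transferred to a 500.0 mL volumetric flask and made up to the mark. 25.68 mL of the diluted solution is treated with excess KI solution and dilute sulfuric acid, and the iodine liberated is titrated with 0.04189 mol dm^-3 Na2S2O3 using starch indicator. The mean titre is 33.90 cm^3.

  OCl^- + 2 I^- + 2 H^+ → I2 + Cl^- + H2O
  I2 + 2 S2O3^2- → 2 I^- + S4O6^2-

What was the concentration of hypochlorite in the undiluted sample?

2.723 mol/L

n(S2O3^2-) = 0.03390 × 0.04189 = 1.420 × 10^-3 mol
n(I2) = n(S2O3^2-)/2 = 7.100 × 10^-4 mol
n(OCl^-) in the aliquot = 7.100 × 10^-4 mol (1:1 ratio)
[OCl^-]_dilute = 7.100 × 10^-4 / 0.02568 = 0.02765 mol/L
[OCl^-]_original = 0.02765 × 500.0/5.077 = 2.723 mol/L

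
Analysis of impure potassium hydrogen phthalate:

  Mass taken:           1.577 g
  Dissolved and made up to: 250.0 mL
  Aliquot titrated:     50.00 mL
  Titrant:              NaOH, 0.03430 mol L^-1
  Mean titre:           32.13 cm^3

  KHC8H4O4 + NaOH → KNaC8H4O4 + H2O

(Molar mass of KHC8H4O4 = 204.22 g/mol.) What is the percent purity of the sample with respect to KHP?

71.36 %

n(NaOH) per titration = 0.03213 × 0.03430 = 1.102 × 10^-3 mol
n(KHC8H4O4) in each aliquot = 1.102 × 10^-3 mol (1:1 ratio)
n(KHC8H4O4) in the whole flask = 1.102 × 10^-3 × 250.0/50.00 = 5.510 × 10^-3 mol
mass of KHC8H4O4 = 5.510 × 10^-3 × 204.22 = 1.125 g
% KHC8H4O4 = 1.125 / 1.577 × 100 = 71.36 %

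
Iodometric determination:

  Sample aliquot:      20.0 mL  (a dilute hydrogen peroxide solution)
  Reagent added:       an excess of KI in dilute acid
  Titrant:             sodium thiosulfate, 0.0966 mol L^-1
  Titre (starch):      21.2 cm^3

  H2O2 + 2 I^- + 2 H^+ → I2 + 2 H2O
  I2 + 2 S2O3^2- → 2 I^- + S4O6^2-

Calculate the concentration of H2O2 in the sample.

0.0512 mol/L

n(S2O3^2-) = 0.0212 × 0.0966 = 2.05 × 10^-3 mol
n(I2) = n(S2O3^2-)/2 = 1.02 × 10^-3 mol
n(H2O2) in the aliquot = 1.02 × 10^-3 mol (1:1 ratio)
[H2O2] = 1.02 × 10^-3 / 0.0200 = 0.0512 mol/L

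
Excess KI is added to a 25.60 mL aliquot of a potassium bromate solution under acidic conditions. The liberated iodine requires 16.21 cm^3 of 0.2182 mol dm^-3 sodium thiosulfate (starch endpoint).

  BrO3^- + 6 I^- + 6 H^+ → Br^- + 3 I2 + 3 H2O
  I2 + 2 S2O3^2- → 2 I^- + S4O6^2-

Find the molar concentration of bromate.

0.02303 mol/L

n(S2O3^2-) = 0.01621 × 0.2182 = 3.537 × 10^-3 mol
n(I2) = n(S2O3^2-)/2 = 1.769 × 10^-3 mol
From the 1:3 ratio, n(BrO3^-) in the aliquot = 1/3 × 1.769 × 10^-3 = 5.895 × 10^-4 mol
[BrO3^-] = 5.895 × 10^-4 / 0.02560 = 0.02303 mol/L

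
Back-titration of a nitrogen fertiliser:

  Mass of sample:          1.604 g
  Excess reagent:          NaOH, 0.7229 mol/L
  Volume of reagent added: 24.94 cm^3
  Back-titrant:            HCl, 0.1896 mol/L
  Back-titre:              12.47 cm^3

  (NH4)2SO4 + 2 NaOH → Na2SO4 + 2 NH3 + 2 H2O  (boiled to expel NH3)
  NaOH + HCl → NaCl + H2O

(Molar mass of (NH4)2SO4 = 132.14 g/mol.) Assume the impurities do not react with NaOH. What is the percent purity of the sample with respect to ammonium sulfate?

64.52 %

n(NaOH) added = 0.02494 × 0.7229 = 0.01803 mol
n(HCl) used in back-titration = 0.01247 × 0.1896 = 2.364 × 10^-3 mol
n(NaOH) left over = 2.364 × 10^-3 mol (1:1 ratio)
n(NaOH) consumed by analyte = 0.01803 − 2.364 × 10^-3 = 0.01566 mol
From the 1:2 ratio, n((NH4)2SO4) = 1/2 × 0.01566 = 7.832 × 10^-3 mol
mass of (NH4)2SO4 = 7.832 × 10^-3 × 132.14 = 1.035 g
% (NH4)2SO4 = 1.035 / 1.604 × 100 = 64.52 %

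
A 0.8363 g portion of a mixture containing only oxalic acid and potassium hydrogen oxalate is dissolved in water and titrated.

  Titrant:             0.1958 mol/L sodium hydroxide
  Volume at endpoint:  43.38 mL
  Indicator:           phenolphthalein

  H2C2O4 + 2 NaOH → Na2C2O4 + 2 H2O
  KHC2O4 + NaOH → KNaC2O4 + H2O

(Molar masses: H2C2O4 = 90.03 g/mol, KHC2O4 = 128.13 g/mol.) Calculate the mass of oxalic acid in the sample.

0.1365 g

n(NaOH) = 0.04338 × 0.1958 = 8.494 × 10^-3 mol
Let x = n(H2C2O4), y = n(KHC2O4).
Titrant: 2x + 1y = 8.494 × 10^-3;  mass: 90.03x + 128.13y = 0.8363
Solving, x = 1.516 × 10^-3 mol, y = 5.462 × 10^-3 mol
mass of H2C2O4 = 1.516 × 10^-3 × 90.03 = 0.1365 g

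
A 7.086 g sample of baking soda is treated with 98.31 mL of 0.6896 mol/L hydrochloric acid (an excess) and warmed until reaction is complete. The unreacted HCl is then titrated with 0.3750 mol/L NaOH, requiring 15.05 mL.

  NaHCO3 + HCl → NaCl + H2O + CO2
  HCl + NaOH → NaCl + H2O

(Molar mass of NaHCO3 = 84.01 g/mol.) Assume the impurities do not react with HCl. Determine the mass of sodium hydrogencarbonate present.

5.221 g

n(HCl) added = 0.09831 × 0.6896 = 0.06779 mol
n(NaOH) used in back-titration = 0.01505 × 0.3750 = 5.644 × 10^-3 mol
n(HCl) left over = 5.644 × 10^-3 mol (1:1 ratio)
n(HCl) consumed by analyte = 0.06779 − 5.644 × 10^-3 = 0.06215 mol
n(NaHCO3) = 0.06215 mol (1:1 ratio)
mass of NaHCO3 = 0.06215 × 84.01 = 5.221 g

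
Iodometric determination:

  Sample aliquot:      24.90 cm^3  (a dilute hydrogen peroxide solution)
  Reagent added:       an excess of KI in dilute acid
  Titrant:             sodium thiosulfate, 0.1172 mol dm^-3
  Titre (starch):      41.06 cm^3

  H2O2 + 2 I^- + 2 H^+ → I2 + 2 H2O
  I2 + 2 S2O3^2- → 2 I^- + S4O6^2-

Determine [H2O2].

n(S2O3^2-) = 0.04106 × 0.1172 = 4.812 × 10^-3 mol
n(I2) = n(S2O3^2-)/2 = 2.406 × 10^-3 mol
n(H2O2) in the aliquot = 2.406 × 10^-3 mol (1:1 ratio)
[H2O2] = 2.406 × 10^-3 / 0.02490 = 0.09663 mol/L

0.09663 mol/L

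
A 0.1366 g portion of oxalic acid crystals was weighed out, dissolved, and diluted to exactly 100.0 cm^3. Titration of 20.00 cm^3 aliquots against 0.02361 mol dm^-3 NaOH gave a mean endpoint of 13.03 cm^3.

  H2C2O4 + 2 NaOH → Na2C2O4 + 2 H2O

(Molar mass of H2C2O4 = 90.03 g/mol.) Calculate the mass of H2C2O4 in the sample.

0.06924 g

n(NaOH) per titration = 0.01303 × 0.02361 = 3.076 × 10^-4 mol
From the 1:2 ratio, n(H2C2O4) in each aliquot = 1/2 × 3.076 × 10^-4 = 1.538 × 10^-4 mol
n(H2C2O4) in the whole flask = 1.538 × 10^-4 × 100.0/20.00 = 7.691 × 10^-4 mol
mass of H2C2O4 = 7.691 × 10^-4 × 90.03 = 0.06924 g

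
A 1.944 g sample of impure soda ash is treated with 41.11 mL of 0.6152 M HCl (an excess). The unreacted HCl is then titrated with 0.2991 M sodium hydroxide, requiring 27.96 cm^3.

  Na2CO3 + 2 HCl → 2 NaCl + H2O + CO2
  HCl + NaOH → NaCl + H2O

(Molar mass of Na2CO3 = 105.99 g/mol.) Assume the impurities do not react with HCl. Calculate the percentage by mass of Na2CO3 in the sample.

n(HCl) added = 0.04111 × 0.6152 = 0.02529 mol
n(NaOH) used in back-titration = 0.02796 × 0.2991 = 8.363 × 10^-3 mol
n(HCl) left over = 8.363 × 10^-3 mol (1:1 ratio)
n(HCl) consumed by analyte = 0.02529 − 8.363 × 10^-3 = 0.01693 mol
From the 1:2 ratio, n(Na2CO3) = 1/2 × 0.01693 = 8.464 × 10^-3 mol
mass of Na2CO3 = 8.464 × 10^-3 × 105.99 = 0.8971 g
% Na2CO3 = 0.8971 / 1.944 × 100 = 46.15 %

46.15 %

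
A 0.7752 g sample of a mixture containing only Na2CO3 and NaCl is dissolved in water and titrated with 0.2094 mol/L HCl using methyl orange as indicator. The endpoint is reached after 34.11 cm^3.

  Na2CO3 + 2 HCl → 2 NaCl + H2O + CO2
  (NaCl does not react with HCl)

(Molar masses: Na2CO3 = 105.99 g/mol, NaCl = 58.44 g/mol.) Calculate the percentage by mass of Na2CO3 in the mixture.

n(HCl) = 0.03411 × 0.2094 = 7.143 × 10^-3 mol
Let x = n(Na2CO3), y = n(NaCl).
Titrant: 2x = 7.143 × 10^-3;  mass: 105.99x + 58.44y = 0.7752
Solving, x = 3.571 × 10^-3 mol, y = 6.788 × 10^-3 mol
mass of Na2CO3 = 3.571 × 10^-3 × 105.99 = 0.3785 g
% Na2CO3 = 0.3785 / 0.7752 × 100 = 48.83 %

48.83 %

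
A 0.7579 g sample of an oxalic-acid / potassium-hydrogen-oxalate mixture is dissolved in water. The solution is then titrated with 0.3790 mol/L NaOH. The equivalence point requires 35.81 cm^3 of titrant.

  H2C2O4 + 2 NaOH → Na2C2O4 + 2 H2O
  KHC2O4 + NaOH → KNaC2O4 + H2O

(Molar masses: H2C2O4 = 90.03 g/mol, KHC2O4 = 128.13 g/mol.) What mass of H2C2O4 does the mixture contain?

n(NaOH) = 0.03581 × 0.3790 = 0.01357 mol
Let x = n(H2C2O4), y = n(KHC2O4).
Titrant: 2x + 1y = 0.01357;  mass: 90.03x + 128.13y = 0.7579
Solving, x = 5.902 × 10^-3 mol, y = 1.768 × 10^-3 mol
mass of H2C2O4 = 5.902 × 10^-3 × 90.03 = 0.5314 g

0.5314 g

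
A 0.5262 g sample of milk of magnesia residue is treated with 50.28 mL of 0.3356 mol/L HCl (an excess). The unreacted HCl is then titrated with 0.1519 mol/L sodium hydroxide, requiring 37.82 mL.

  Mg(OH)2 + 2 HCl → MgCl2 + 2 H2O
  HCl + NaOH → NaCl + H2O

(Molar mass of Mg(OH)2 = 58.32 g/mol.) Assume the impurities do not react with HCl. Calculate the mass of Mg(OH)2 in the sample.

0.3245 g

n(HCl) added = 0.05028 × 0.3356 = 0.01687 mol
n(NaOH) used in back-titration = 0.03782 × 0.1519 = 5.745 × 10^-3 mol
n(HCl) left over = 5.745 × 10^-3 mol (1:1 ratio)
n(HCl) consumed by analyte = 0.01687 − 5.745 × 10^-3 = 0.01113 mol
From the 1:2 ratio, n(Mg(OH)2) = 1/2 × 0.01113 = 5.565 × 10^-3 mol
mass of Mg(OH)2 = 5.565 × 10^-3 × 58.32 = 0.3245 g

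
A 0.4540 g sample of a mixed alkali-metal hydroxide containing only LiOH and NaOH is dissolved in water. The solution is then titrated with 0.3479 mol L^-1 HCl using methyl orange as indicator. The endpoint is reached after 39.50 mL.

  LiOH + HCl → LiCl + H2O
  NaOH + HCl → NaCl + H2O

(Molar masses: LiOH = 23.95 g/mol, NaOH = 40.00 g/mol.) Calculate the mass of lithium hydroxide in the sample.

n(HCl) = 0.03950 × 0.3479 = 0.01374 mol
Let x = n(LiOH), y = n(NaOH).
Titrant: 1x + 1y = 0.01374;  mass: 23.95x + 40.00y = 0.4540
Solving, x = 5.961 × 10^-3 mol, y = 7.781 × 10^-3 mol
mass of LiOH = 5.961 × 10^-3 × 23.95 = 0.1428 g

0.1428 g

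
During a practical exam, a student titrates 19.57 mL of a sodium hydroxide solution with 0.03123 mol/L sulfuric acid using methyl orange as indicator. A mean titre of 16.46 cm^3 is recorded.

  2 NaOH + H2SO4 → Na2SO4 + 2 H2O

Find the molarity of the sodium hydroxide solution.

n(H2SO4) = 0.01646 L × 0.03123 mol/L = 5.140 × 10^-4 mol
From the 2:1 mole ratio, n(NaOH) = 2/1 × 5.140 × 10^-4 = 1.028 × 10^-3 mol
[NaOH] = 1.028 × 10^-3 mol / 0.01957 L = 0.05253 mol/L

0.05253 mol/L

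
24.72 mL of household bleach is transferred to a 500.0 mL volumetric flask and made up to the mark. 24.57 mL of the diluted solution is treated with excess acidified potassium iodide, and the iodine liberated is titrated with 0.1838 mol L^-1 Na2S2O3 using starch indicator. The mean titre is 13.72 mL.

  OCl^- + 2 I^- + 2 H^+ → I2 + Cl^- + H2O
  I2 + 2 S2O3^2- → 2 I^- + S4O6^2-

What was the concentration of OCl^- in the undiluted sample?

1.038 mol/L

n(S2O3^2-) = 0.01372 × 0.1838 = 2.522 × 10^-3 mol
n(I2) = n(S2O3^2-)/2 = 1.261 × 10^-3 mol
n(OCl^-) in the aliquot = 1.261 × 10^-3 mol (1:1 ratio)
[OCl^-]_dilute = 1.261 × 10^-3 / 0.02457 = 0.05132 mol/L
[OCl^-]_original = 0.05132 × 500.0/24.72 = 1.038 mol/L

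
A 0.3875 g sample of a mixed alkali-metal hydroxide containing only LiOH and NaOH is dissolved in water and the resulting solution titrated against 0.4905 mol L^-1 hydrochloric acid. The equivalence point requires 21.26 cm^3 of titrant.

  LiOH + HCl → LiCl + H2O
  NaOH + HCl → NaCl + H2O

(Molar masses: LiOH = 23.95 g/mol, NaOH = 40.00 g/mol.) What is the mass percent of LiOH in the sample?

n(HCl) = 0.02126 × 0.4905 = 0.01043 mol
Let x = n(LiOH), y = n(NaOH).
Titrant: 1x + 1y = 0.01043;  mass: 23.95x + 40.00y = 0.3875
Solving, x = 1.846 × 10^-3 mol, y = 8.582 × 10^-3 mol
mass of LiOH = 1.846 × 10^-3 × 23.95 = 0.04420 g
% LiOH = 0.04420 / 0.3875 × 100 = 11.41 %

11.41 %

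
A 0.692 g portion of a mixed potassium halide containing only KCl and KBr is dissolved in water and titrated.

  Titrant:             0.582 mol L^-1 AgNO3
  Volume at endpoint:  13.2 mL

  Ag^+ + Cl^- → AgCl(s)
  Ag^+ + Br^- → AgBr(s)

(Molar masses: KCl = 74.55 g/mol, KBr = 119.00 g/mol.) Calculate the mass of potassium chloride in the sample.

0.373 g

n(AgNO3) = 0.0132 × 0.582 = 7.68 × 10^-3 mol
Let x = n(KCl), y = n(KBr).
Titrant: 1x + 1y = 7.68 × 10^-3;  mass: 74.55x + 119.00y = 0.692
Solving, x = 5.00 × 10^-3 mol, y = 2.68 × 10^-3 mol
mass of KCl = 5.00 × 10^-3 × 74.55 = 0.373 g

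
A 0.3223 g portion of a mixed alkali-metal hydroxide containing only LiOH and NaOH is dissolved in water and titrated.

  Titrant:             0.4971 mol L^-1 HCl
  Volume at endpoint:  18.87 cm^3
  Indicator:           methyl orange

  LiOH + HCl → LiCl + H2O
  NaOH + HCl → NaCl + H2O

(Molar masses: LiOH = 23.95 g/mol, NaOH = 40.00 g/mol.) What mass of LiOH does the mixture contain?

n(HCl) = 0.01887 × 0.4971 = 9.380 × 10^-3 mol
Let x = n(LiOH), y = n(NaOH).
Titrant: 1x + 1y = 9.380 × 10^-3;  mass: 23.95x + 40.00y = 0.3223
Solving, x = 3.297 × 10^-3 mol, y = 6.084 × 10^-3 mol
mass of LiOH = 3.297 × 10^-3 × 23.95 = 0.07895 g

0.07895 g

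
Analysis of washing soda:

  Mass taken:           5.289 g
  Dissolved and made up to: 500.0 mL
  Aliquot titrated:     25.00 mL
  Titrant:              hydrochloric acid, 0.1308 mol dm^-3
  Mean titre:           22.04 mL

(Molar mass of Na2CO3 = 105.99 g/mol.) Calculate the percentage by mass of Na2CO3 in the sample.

Na2CO3 + 2 HCl → 2 NaCl + H2O + CO2
n(HCl) per titration = 0.02204 × 0.1308 = 2.883 × 10^-3 mol
From the 1:2 ratio, n(Na2CO3) in each aliquot = 1/2 × 2.883 × 10^-3 = 1.441 × 10^-3 mol
n(Na2CO3) in the whole flask = 1.441 × 10^-3 × 500.0/25.00 = 0.02883 mol
mass of Na2CO3 = 0.02883 × 105.99 = 3.056 g
% Na2CO3 = 3.056 / 5.289 × 100 = 57.77 %

57.77 %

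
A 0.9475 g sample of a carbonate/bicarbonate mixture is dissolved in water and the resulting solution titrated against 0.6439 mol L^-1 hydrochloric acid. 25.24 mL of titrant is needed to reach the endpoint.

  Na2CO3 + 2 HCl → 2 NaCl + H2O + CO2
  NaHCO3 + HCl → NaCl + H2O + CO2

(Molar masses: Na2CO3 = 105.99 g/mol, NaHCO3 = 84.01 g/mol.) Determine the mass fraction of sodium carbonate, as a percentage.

75.35 %

n(HCl) = 0.02524 × 0.6439 = 0.01625 mol
Let x = n(Na2CO3), y = n(NaHCO3).
Titrant: 2x + 1y = 0.01625;  mass: 105.99x + 84.01y = 0.9475
Solving, x = 6.736 × 10^-3 mol, y = 2.780 × 10^-3 mol
mass of Na2CO3 = 6.736 × 10^-3 × 105.99 = 0.7139 g
% Na2CO3 = 0.7139 / 0.9475 × 100 = 75.35 %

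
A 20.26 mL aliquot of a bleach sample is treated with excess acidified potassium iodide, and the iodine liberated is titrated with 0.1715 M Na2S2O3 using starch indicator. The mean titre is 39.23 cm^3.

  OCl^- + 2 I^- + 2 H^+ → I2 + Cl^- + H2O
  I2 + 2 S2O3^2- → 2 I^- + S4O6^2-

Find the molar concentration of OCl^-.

n(S2O3^2-) = 0.03923 × 0.1715 = 6.728 × 10^-3 mol
n(I2) = n(S2O3^2-)/2 = 3.364 × 10^-3 mol
n(OCl^-) in the aliquot = 3.364 × 10^-3 mol (1:1 ratio)
[OCl^-] = 3.364 × 10^-3 / 0.02026 = 0.1660 mol/L

0.1660 M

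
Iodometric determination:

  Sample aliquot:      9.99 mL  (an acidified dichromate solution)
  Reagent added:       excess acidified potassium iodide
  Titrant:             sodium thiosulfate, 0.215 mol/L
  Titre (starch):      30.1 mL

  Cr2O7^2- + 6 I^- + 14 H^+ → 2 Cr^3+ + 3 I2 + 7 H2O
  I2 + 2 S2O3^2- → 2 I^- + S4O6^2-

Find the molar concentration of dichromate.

0.108 mol/L

n(S2O3^2-) = 0.0301 × 0.215 = 6.47 × 10^-3 mol
n(I2) = n(S2O3^2-)/2 = 3.24 × 10^-3 mol
From the 1:3 ratio, n(Cr2O7^2-) in the aliquot = 1/3 × 3.24 × 10^-3 = 1.08 × 10^-3 mol
[Cr2O7^2-] = 1.08 × 10^-3 / 0.00999 = 0.108 mol/L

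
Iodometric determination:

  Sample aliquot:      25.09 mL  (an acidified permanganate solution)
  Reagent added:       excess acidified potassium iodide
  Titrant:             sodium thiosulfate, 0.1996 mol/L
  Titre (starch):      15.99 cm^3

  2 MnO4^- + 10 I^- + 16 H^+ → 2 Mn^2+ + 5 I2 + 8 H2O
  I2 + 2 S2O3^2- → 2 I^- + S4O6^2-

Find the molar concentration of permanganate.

0.02544 mol/L

n(S2O3^2-) = 0.01599 × 0.1996 = 3.192 × 10^-3 mol
n(I2) = n(S2O3^2-)/2 = 1.596 × 10^-3 mol
From the 2:5 ratio, n(MnO4^-) in the aliquot = 2/5 × 1.596 × 10^-3 = 6.383 × 10^-4 mol
[MnO4^-] = 6.383 × 10^-4 / 0.02509 = 0.02544 mol/L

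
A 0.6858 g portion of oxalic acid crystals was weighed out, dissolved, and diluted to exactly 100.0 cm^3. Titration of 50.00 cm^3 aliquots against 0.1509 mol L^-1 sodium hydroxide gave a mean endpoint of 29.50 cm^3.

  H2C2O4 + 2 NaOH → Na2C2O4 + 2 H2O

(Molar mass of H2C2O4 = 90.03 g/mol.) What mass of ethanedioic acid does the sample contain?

n(NaOH) per titration = 0.02950 × 0.1509 = 4.452 × 10^-3 mol
From the 1:2 ratio, n(H2C2O4) in each aliquot = 1/2 × 4.452 × 10^-3 = 2.226 × 10^-3 mol
n(H2C2O4) in the whole flask = 2.226 × 10^-3 × 100.0/50.00 = 4.452 × 10^-3 mol
mass of H2C2O4 = 4.452 × 10^-3 × 90.03 = 0.4008 g

0.4008 g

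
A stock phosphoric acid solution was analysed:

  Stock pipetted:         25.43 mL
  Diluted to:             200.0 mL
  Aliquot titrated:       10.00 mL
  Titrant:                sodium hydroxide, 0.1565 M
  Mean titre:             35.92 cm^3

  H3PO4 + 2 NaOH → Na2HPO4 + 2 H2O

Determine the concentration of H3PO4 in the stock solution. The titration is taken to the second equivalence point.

n(NaOH) = 0.03592 × 0.1565 = 5.621 × 10^-3 mol
From the 1:2 ratio, n(H3PO4) in the aliquot = 1/2 × 5.621 × 10^-3 = 2.811 × 10^-3 mol
[H3PO4]_dilute = 2.811 × 10^-3 / 0.01000 = 0.2811 mol/L
Dilution factor = 200.0 / 25.43 = 7.865
[H3PO4]_stock = 0.2811 × 7.865 = 2.211 mol/L

2.211 M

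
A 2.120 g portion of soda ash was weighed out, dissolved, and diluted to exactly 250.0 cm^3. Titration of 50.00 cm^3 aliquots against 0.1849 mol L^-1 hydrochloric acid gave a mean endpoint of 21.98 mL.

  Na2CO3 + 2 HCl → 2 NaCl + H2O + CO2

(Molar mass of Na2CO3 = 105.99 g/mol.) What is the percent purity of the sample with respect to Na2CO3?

n(HCl) per titration = 0.02198 × 0.1849 = 4.064 × 10^-3 mol
From the 1:2 ratio, n(Na2CO3) in each aliquot = 1/2 × 4.064 × 10^-3 = 2.032 × 10^-3 mol
n(Na2CO3) in the whole flask = 2.032 × 10^-3 × 250.0/50.00 = 0.01016 mol
mass of Na2CO3 = 0.01016 × 105.99 = 1.077 g
% Na2CO3 = 1.077 / 2.120 × 100 = 50.80 %

50.80 %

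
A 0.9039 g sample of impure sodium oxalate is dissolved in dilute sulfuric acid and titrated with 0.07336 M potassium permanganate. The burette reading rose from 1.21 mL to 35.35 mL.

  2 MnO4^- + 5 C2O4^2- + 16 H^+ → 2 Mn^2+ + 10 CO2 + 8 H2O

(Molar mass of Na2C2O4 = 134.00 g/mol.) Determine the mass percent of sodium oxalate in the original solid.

92.82 %

n(KMnO4) = 0.03414 L × 0.07336 mol/L = 2.505 × 10^-3 mol
From the 5:2 ratio, n(Na2C2O4) = 5/2 × 2.505 × 10^-3 = 6.261 × 10^-3 mol
mass of Na2C2O4 = 6.261 × 10^-3 × 134.00 g/mol = 0.8390 g
% Na2C2O4 = 0.8390 / 0.9039 × 100 = 92.82 %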